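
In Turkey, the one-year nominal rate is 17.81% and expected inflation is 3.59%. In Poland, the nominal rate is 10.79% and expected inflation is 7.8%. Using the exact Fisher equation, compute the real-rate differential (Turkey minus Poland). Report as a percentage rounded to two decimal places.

Turkey: (1 + 0.1781)/(1 + 0.0359) − 1 = 13.7272%
Poland: (1 + 0.1079)/(1 + 0.0780) − 1 = 2.7737%
Differential = 13.7272% − 2.7737% = 10.9535% → 10.95%.

10.95%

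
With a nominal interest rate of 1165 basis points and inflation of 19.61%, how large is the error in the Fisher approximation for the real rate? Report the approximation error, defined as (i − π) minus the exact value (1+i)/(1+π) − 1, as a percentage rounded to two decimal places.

-1.31%

Approximate: r ≈ 11.650% − 19.610% = -7.9600%
Exact: (1 + 0.1165)/(1 + 0.1961) − 1 = -6.65496%
Error = -7.9600% − (-6.65496%) = -1.30504% → -1.31%.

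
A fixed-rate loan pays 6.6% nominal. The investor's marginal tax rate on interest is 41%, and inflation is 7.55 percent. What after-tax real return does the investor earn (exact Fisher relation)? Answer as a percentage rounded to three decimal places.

-3.399%

After-tax nominal return = 6.6% × (1 − 0.41) = 3.8940%.
1 + r = 1.03894 / 1.07550 = 0.966007
After-tax real rate = 0.966007 − 1 → -3.399%.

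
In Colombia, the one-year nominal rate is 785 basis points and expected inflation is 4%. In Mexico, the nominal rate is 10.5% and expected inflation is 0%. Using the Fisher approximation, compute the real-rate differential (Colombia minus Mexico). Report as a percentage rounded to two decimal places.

Colombia: 7.85% − 4% = 3.850%
Mexico: 10.5% − 0% = 10.500%
Differential = -6.650% → -6.65%.

-6.65%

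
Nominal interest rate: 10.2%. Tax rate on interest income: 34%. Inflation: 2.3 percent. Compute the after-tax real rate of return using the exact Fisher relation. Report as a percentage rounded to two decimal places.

After-tax nominal return = 10.2% × (1 − 0.34) = 6.7320%.
1 + r = 1.06732 / 1.02300 = 1.043324
After-tax real rate = 1.043324 − 1 → 4.33%.

4.33%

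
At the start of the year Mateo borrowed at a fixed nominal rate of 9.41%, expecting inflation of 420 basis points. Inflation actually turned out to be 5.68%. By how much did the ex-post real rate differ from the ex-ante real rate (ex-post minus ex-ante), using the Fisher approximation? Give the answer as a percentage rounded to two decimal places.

Ex-ante: 9.41% − 4.2% = 5.210%
Ex-post: 9.41% − 5.68% = 3.730%
Difference (ex-post − ex-ante) = -1.4800% → -1.48%.

-1.48%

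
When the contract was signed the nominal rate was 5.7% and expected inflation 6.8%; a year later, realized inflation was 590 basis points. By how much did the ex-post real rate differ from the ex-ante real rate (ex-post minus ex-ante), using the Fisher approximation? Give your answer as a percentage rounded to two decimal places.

Ex-ante: 5.7% − 6.8% = -1.100%
Ex-post: 5.7% − 5.9% = -0.200%
Difference (ex-post − ex-ante) = 0.9000% → 0.90%.

0.90%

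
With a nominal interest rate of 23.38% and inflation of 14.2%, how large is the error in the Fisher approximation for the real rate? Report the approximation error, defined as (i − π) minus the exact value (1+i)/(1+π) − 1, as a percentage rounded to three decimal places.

1.141%

Approximate: r ≈ 23.380% − 14.200% = 9.1800%
Exact: (1 + 0.2338)/(1 + 0.1420) − 1 = 8.03853%
Error = 9.1800% − 8.03853% = 1.14147% → 1.141%.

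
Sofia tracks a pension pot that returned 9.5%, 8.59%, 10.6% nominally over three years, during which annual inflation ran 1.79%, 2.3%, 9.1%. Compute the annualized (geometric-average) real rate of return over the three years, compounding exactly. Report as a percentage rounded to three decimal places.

Nominal growth factor = 1.0950 × 1.0859 × 1.1060 = 1.31510091
Price-level growth factor = 1.0179 × 1.0230 × 1.0910 = 1.13607106
Real growth factor = 1.31510091 / 1.13607106 = 1.15758684
Annualized real rate = 1.15758684^(1/3) − 1 = 4.9988% → 4.999%.

4.999%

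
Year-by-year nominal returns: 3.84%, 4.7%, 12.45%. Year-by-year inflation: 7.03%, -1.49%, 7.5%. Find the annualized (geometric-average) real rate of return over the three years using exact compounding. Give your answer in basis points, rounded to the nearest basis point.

Compound the nominal returns: 1.0384 × 1.0470 × 1.1245 = 1.22256180.
Compound inflation: 1.0703 × 0.9851 × 1.0750 = 1.13342897.
Deflate: 1.22256180 / 1.13342897 = 1.07863998.
Annualized real rate = 1.07863998^(1/3) − 1 = 2.5555% → 256 basis points.

256 basis points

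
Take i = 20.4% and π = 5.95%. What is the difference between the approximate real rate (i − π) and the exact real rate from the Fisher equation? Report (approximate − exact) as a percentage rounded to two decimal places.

0.81%

Approximate: r ≈ 20.400% − 5.950% = 14.4500%
Exact: (1 + 0.2040)/(1 + 0.0595) − 1 = 13.6385%
Error = 14.4500% − 13.6385% = 0.8115% → 0.81%.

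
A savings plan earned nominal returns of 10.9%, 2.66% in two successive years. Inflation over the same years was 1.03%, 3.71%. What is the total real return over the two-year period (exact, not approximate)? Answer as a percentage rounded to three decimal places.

8.658%

Compound the nominal returns: 1.1090 × 1.0266 = 1.138499.
Compound inflation: 1.0103 × 1.0371 = 1.047782.
Deflate: 1.138499 / 1.047782 = 1.086580.
Total real return = 1.086580 − 1 → 8.658%.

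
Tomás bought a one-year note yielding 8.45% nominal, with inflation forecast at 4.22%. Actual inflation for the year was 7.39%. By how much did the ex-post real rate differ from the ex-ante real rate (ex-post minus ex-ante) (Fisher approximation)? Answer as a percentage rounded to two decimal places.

-3.17%

Ex-ante: 8.45% − 4.22% = 4.230%
Ex-post: 8.45% − 7.39% = 1.060%
Difference (ex-post − ex-ante) = -3.1700% → -3.17%.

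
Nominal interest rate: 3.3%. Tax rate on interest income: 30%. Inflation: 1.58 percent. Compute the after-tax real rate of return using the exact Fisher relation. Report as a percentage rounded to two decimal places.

After-tax nominal return = 3.3% × (1 − 0.3) = 2.3100%.
1 + r = 1.02310 / 1.01580 = 1.007186
After-tax real rate = 1.007186 − 1 → 0.72%.

0.72%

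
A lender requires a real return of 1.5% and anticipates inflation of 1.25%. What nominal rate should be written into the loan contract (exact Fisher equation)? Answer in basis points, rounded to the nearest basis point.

(1 + i) = (1 + r)(1 + π) = 1.01500 × 1.01250 = 1.0276875
i = 1.0276875 − 1, so the required nominal rate is 277 basis points.

277 basis points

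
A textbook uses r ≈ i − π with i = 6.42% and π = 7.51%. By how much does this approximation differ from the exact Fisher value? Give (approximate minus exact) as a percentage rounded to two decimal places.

Approximate: r ≈ 6.420% − 7.510% = -1.0900%
Exact: (1 + 0.0642)/(1 + 0.0751) − 1 = -1.0139%
Error = -1.0900% − (-1.0139%) = -0.0761% → -0.08%.

-0.08%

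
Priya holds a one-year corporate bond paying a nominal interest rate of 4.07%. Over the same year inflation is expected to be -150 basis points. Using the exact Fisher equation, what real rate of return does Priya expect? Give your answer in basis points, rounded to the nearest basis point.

By the Fisher equation, 1 + r = (1 + i)/(1 + π).
1 + r = 1.04070 / 0.98500 = 1.056548
r = 1.056548 − 1 = 5.6548%, i.e. 565 basis points.

565 basis points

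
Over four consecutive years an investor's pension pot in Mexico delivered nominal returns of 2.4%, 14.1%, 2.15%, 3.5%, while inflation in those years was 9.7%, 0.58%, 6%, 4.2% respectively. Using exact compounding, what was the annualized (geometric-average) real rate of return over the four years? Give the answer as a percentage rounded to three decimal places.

Compound the nominal returns: 1.0240 × 1.1410 × 1.0215 × 1.0350 = 1.23527690.
Compound inflation: 1.0970 × 1.0058 × 1.0600 × 1.0420 = 1.21868606.
Deflate: 1.23527690 / 1.21868606 = 1.01361372.
Annualized real rate = 1.01361372^(1/4) − 1 = 0.3386% → 0.339%.

0.339%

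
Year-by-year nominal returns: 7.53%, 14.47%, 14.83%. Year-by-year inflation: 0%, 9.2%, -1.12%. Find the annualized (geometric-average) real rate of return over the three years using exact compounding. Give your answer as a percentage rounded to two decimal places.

Nominal growth factor = 1.0753 × 1.1447 × 1.1483 = 1.41343777
Price-level growth factor = 1.0000 × 1.0920 × 0.9888 = 1.07976960
Real growth factor = 1.41343777 / 1.07976960 = 1.30901794
Annualized real rate = 1.30901794^(1/3) − 1 = 9.3911% → 9.39%.

9.39%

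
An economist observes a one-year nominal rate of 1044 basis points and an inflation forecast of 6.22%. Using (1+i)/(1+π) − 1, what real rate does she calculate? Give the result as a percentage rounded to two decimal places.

3.97%

By the Fisher equation, 1 + r = (1 + i)/(1 + π).
1 + r = 1.10440 / 1.06220 = 1.039729
r = 1.039729 − 1 = 3.9729%, i.e. 3.97%.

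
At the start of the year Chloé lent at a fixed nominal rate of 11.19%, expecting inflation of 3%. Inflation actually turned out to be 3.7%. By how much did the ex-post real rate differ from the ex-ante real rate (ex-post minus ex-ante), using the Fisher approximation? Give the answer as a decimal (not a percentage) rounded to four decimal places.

Ex-ante: 11.19% − 3% = 8.190%
Ex-post: 11.19% − 3.7% = 7.490%
Difference (ex-post − ex-ante) = -0.7000% → -0.0070.

-0.0070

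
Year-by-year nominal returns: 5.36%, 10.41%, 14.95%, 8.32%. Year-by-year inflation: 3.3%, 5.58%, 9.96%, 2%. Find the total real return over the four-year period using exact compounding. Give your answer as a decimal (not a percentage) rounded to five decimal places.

0.18409

Compound the nominal returns: 1.0536 × 1.1041 × 1.1495 × 1.0832 = 1.448444.
Compound inflation: 1.0330 × 1.0558 × 1.0996 × 1.0200 = 1.223255.
Deflate: 1.448444 / 1.223255 = 1.184091.
Total real return = 1.184091 − 1 → 0.18409.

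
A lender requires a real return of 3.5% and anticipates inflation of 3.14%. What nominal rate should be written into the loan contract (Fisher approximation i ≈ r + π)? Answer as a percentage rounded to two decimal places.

i ≈ r + π = 3.5% + 3.14% = 6.64%.

6.64%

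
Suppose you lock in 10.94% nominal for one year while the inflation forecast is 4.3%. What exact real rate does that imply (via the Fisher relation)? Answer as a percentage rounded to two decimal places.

By the Fisher relation, 1 + r = (1 + i)/(1 + π).
1 + r = 1.10940 / 1.04300 = 1.063663
r = 1.063663 − 1 = 6.3663%, i.e. 6.37%.

6.37%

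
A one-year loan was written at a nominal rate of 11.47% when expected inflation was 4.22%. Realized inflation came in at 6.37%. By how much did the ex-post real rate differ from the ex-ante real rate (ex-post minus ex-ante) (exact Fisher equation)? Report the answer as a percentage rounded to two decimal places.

-2.16%

Ex-ante: (1 + 0.1147)/(1 + 0.0422) − 1 = 6.9564%
Ex-post: (1 + 0.1147)/(1 + 0.0637) − 1 = 4.7946%
Difference (ex-post − ex-ante) = -2.1619% → -2.16%.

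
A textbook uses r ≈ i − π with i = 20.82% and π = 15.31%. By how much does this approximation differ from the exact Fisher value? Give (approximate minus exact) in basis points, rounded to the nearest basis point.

Approximate: r ≈ 20.820% − 15.310% = 5.5100%
Exact: (1 + 0.2082)/(1 + 0.1531) − 1 = 4.7784%
Error = 5.5100% − 4.7784% = 0.7316% → 73 basis points.

73 basis points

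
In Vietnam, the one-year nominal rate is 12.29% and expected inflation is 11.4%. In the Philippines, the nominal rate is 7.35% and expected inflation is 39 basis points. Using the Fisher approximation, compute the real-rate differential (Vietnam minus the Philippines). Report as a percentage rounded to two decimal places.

Vietnam: 12.29% − 11.4% = 0.890%
The Philippines: 7.35% − 0.39% = 6.960%
Differential = -6.070% → -6.07%.

-6.07%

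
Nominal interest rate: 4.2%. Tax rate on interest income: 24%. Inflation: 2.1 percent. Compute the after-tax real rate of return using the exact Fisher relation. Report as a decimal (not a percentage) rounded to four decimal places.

0.0107

After-tax nominal return = 4.2% × (1 − 0.24) = 3.1920%.
1 + r = 1.03192 / 1.02100 = 1.010695
After-tax real rate = 1.010695 − 1 → 0.0107.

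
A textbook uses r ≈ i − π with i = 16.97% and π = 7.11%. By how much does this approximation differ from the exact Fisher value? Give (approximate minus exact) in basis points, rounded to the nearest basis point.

Approximate: r ≈ 16.970% − 7.110% = 9.8600%
Exact: (1 + 0.1697)/(1 + 0.0711) − 1 = 9.2055%
Error = 9.8600% − 9.2055% = 0.6545% → 65 basis points.

65 basis points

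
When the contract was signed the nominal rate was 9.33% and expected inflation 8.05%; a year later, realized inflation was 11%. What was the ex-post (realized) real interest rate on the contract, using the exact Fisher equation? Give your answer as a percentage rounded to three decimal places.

Ex-post: (1 + 0.0933)/(1 + 0.1100) − 1 = -1.504505%
So the realized real rate is -1.505%.

-1.505%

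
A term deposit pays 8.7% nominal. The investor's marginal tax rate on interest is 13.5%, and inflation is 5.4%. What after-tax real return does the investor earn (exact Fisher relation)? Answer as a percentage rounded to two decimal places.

After-tax nominal return = 8.7% × (1 − 0.135) = 7.5255%.
1 + r = 1.075255 / 1.05400 = 1.020166
After-tax real rate = 1.020166 − 1 → 2.02%.

2.02%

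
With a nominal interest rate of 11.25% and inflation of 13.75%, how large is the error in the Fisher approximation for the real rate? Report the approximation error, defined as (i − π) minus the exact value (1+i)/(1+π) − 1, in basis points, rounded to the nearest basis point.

Approximate: r ≈ 11.250% − 13.750% = -2.5000%
Exact: (1 + 0.1125)/(1 + 0.1375) − 1 = -2.1978%
Error = -2.5000% − (-2.1978%) = -0.3022% → -30 basis points.

-30 basis points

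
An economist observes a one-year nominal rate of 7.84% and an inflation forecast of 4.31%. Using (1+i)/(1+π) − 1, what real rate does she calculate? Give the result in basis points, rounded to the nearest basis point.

By the Fisher equation, 1 + r = (1 + i)/(1 + π).
1 + r = 1.07840 / 1.04310 = 1.033841
r = 1.033841 − 1 = 3.3841%, i.e. 338 basis points.

338 basis points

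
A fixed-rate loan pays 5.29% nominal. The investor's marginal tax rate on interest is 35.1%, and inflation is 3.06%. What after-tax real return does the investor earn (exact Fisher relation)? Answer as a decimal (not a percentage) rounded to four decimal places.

After-tax nominal return = 5.29% × (1 − 0.351) = 3.43321%.
1 + r = 1.0343321 / 1.03060 = 1.003621
After-tax real rate = 1.003621 − 1 → 0.0036.

0.0036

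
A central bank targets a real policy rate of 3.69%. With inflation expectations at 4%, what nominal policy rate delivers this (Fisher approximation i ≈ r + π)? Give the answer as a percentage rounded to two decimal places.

7.69%

i ≈ r + π = 3.69% + 4% = 7.69%.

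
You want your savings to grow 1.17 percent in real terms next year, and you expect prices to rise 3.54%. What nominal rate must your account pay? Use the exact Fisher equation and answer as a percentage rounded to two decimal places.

(1 + i) = (1 + r)(1 + π) = 1.01170 × 1.03540 = 1.04751418
i = 1.04751418 − 1, so the required nominal rate is 4.75%.

4.75%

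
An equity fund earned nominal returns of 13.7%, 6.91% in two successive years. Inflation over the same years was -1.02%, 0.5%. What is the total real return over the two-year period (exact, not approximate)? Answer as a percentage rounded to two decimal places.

22.20%

Nominal growth factor = 1.1370 × 1.0691 = 1.215567
Price-level growth factor = 0.9898 × 1.0050 = 0.994749
Real growth factor = 1.215567 / 0.994749 = 1.221983
Total real return = 1.221983 − 1 → 22.20%.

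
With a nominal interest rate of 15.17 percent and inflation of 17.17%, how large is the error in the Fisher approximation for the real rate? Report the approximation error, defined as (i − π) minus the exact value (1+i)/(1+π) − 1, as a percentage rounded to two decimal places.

-0.29%

Approximate: r ≈ 15.170% − 17.170% = -2.0000%
Exact: (1 + 0.1517)/(1 + 0.1717) − 1 = -1.7069%
Error = -2.0000% − (-1.7069%) = -0.2931% → -0.29%.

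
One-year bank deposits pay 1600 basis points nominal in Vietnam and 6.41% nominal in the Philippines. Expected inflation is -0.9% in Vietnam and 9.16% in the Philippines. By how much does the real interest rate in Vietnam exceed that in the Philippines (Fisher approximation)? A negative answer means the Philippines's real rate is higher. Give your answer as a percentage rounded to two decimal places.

Vietnam: 16% − (-0.9%) = 16.900%
The Philippines: 6.41% − 9.16% = -2.750%
Differential = 19.650% → 19.65%.

19.65%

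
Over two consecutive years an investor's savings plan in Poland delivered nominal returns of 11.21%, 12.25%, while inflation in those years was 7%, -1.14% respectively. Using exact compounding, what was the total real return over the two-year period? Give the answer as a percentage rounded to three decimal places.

Compound the nominal returns: 1.1121 × 1.1225 = 1.248332.
Compound inflation: 1.0700 × 0.9886 = 1.057802.
Deflate: 1.248332 / 1.057802 = 1.180119.
Total real return = 1.180119 − 1 → 18.012%.

18.012%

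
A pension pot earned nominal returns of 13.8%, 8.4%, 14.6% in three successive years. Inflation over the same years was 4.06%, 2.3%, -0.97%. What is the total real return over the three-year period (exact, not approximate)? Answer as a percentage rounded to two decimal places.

34.10%

Compound the nominal returns: 1.1380 × 1.0840 × 1.1460 = 1.413696.
Compound inflation: 1.0406 × 1.0230 × 0.9903 = 1.054208.
Deflate: 1.413696 / 1.054208 = 1.341004.
Total real return = 1.341004 − 1 → 34.10%.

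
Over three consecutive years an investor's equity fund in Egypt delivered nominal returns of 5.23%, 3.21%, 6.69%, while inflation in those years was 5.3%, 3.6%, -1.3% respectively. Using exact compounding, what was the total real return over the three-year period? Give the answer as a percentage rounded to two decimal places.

7.62%

Compound the nominal returns: 1.0523 × 1.0321 × 1.0669 = 1.158738.
Compound inflation: 1.0530 × 1.0360 × 0.9870 = 1.076726.
Deflate: 1.158738 / 1.076726 = 1.076167.
Total real return = 1.076167 − 1 → 7.62%.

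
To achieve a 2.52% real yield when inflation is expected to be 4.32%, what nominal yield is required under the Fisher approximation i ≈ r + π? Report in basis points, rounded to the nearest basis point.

i ≈ r + π = 2.52% + 4.32% = 684 basis points.

684 basis points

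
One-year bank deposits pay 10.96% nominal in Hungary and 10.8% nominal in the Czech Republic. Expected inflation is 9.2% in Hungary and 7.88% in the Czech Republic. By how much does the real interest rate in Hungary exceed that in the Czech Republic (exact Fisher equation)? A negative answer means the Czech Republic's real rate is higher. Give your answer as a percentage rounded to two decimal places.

Hungary: (1 + 0.1096)/(1 + 0.0920) − 1 = 1.61172%
The Czech Republic: (1 + 0.1080)/(1 + 0.0788) − 1 = 2.70671%
Differential = 1.61172% − 2.70671% = -1.09499% → -1.09%.

-1.09%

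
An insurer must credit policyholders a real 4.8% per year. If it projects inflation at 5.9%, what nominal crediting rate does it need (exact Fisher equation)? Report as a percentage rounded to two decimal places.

(1 + i) = (1 + r)(1 + π) = 1.04800 × 1.05900 = 1.109832
i = 1.109832 − 1, so the required nominal rate is 10.98%.

10.98%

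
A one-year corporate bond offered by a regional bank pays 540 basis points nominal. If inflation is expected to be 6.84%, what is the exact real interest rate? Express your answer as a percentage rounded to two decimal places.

By the Fisher relation, 1 + r = (1 + i)/(1 + π).
1 + r = 1.05400 / 1.06840 = 0.986522
r = 0.986522 − 1 = -1.3478%, i.e. -1.35%.

-1.35%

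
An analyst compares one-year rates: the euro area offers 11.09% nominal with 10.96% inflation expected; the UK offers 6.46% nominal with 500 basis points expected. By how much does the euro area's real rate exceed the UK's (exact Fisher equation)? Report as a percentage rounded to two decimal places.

-1.27%

The euro area: (1 + 0.1109)/(1 + 0.1096) − 1 = 0.1172%
The UK: (1 + 0.0646)/(1 + 0.0500) − 1 = 1.3905%
Differential = 0.1172% − 1.3905% = -1.2733% → -1.27%.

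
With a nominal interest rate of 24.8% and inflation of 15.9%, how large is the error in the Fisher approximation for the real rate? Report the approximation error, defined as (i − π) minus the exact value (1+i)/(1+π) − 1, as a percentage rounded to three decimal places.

1.221%

Approximate: r ≈ 24.800% − 15.900% = 8.9000%
Exact: (1 + 0.2480)/(1 + 0.1590) − 1 = 7.6790%
Error = 8.9000% − 7.6790% = 1.2210% → 1.221%.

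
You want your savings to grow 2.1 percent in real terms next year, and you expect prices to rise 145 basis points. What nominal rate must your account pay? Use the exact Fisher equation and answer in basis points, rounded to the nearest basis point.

(1 + i) = (1 + r)(1 + π) = 1.02100 × 1.01450 = 1.0358045
i = 1.0358045 − 1, so the required nominal rate is 358 basis points.

358 basis points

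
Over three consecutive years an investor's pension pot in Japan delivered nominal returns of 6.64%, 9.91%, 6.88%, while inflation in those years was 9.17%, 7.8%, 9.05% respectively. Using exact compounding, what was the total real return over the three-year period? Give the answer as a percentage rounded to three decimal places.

-2.387%

Compound the nominal returns: 1.0664 × 1.0991 × 1.0688 = 1.252719.
Compound inflation: 1.0917 × 1.0780 × 1.0905 = 1.283358.
Deflate: 1.252719 / 1.283358 = 0.976126.
Total real return = 0.976126 − 1 → -2.387%.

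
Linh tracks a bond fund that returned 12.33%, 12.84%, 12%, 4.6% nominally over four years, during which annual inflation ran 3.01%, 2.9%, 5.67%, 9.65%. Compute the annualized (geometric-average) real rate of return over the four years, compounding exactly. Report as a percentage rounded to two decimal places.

Nominal growth factor = 1.1233 × 1.1284 × 1.1200 × 1.0460 = 1.48493876
Price-level growth factor = 1.0301 × 1.0290 × 1.0567 × 1.0965 = 1.22816044
Real growth factor = 1.48493876 / 1.22816044 = 1.20907555
Annualized real rate = 1.20907555^(1/4) − 1 = 4.8608% → 4.86%.

4.86%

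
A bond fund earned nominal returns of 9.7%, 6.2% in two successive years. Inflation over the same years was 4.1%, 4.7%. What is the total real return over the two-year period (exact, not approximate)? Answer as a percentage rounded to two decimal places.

Compound the nominal returns: 1.0970 × 1.0620 = 1.165014.
Compound inflation: 1.0410 × 1.0470 = 1.089927.
Deflate: 1.165014 / 1.089927 = 1.068892.
Total real return = 1.068892 − 1 → 6.89%.

6.89%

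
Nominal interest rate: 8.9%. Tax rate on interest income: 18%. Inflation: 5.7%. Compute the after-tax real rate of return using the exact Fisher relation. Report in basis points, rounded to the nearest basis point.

After-tax nominal return = 8.9% × (1 − 0.18) = 7.2980%.
1 + r = 1.07298 / 1.05700 = 1.015118
After-tax real rate = 1.015118 − 1 → 151 basis points.

151 basis points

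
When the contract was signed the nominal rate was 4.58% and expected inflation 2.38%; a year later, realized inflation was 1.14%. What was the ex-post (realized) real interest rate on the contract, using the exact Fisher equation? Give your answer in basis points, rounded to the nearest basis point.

340 basis points

Ex-post: (1 + 0.0458)/(1 + 0.0114) − 1 = 3.4012%
So the realized real rate is 340 basis points.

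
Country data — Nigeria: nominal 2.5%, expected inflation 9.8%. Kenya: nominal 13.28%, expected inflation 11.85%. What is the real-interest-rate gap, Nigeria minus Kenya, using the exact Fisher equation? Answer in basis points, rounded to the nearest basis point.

Nigeria: (1 + 0.0250)/(1 + 0.0980) − 1 = -6.6485%
Kenya: (1 + 0.1328)/(1 + 0.1185) − 1 = 1.2785%
Differential = -6.6485% − 1.2785% = -7.9269% → -793 basis points.

-793 basis points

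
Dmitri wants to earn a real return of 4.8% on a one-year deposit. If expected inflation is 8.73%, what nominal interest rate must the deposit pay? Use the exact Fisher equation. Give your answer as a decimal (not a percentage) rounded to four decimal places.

0.1395

(1 + i) = (1 + r)(1 + π) = 1.04800 × 1.08730 = 1.1394904
i = 1.1394904 − 1, so the required nominal rate is 0.1395.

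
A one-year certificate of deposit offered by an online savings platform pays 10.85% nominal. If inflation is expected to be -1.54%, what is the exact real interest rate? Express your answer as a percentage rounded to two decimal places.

By the Fisher relation, 1 + r = (1 + i)/(1 + π).
1 + r = 1.10850 / 0.98460 = 1.125838
r = 1.125838 − 1 = 12.5838%, i.e. 12.58%.

12.58%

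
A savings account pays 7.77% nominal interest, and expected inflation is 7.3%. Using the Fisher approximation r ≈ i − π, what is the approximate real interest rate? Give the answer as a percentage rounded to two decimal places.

0.47%

r ≈ i − π = 7.77% − 7.3% = 0.47%.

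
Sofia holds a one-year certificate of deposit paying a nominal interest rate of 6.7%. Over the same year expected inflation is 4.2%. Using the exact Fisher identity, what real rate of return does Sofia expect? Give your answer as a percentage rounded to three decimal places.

2.399%

By the Fisher identity, 1 + r = (1 + i)/(1 + π).
1 + r = 1.06700 / 1.04200 = 1.023992
r = 1.023992 − 1 = 2.3992%, i.e. 2.399%.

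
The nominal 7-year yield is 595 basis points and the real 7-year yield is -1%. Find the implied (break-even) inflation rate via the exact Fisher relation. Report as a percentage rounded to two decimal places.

7.02%

(1 + π) = (1 + i)/(1 + r) = 1.05950 / 0.99000 = 1.070202
Break-even inflation = 1.070202 − 1 → 7.02%.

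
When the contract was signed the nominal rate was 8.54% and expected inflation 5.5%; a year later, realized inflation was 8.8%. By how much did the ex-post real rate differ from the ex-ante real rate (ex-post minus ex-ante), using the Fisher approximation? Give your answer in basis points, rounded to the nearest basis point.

Ex-ante: 8.54% − 5.5% = 3.040%
Ex-post: 8.54% − 8.8% = -0.260%
Difference (ex-post − ex-ante) = -3.3000% → -330 basis points.

-330 basis points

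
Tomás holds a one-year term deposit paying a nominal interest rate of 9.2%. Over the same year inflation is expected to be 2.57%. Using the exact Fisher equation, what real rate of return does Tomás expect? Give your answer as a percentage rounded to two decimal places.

1 + r = 1.09200 / 1.02570 = 1.064639
r = 1.064639 − 1 = 6.4639%, i.e. 6.46%.

6.46%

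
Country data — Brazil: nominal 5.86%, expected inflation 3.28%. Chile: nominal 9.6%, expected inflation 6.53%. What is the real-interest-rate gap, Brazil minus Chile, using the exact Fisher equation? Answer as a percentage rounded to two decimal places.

Brazil: (1 + 0.0586)/(1 + 0.0328) − 1 = 2.4981%
Chile: (1 + 0.0960)/(1 + 0.0653) − 1 = 2.8818%
Differential = 2.4981% − 2.8818% = -0.3838% → -0.38%.

-0.38%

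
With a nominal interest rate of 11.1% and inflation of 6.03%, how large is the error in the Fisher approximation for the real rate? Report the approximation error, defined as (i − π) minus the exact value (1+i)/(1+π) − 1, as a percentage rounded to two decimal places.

0.29%

Approximate: r ≈ 11.100% − 6.030% = 5.0700%
Exact: (1 + 0.1110)/(1 + 0.0603) − 1 = 4.7817%
Error = 5.0700% − 4.7817% = 0.2883% → 0.29%.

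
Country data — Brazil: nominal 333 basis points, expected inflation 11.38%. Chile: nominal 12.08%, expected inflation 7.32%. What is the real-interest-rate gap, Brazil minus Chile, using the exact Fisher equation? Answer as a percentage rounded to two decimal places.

-11.66%

Brazil: (1 + 0.0333)/(1 + 0.1138) − 1 = -7.2275%
Chile: (1 + 0.1208)/(1 + 0.0732) − 1 = 4.4353%
Differential = -7.2275% − 4.4353% = -11.6628% → -11.66%.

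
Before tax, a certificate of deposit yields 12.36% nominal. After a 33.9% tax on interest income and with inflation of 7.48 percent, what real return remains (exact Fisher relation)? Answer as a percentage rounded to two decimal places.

After-tax nominal return = 12.36% × (1 − 0.339) = 8.16996%.
1 + r = 1.0816996 / 1.07480 = 1.006419
After-tax real rate = 1.006419 − 1 → 0.64%.

0.64%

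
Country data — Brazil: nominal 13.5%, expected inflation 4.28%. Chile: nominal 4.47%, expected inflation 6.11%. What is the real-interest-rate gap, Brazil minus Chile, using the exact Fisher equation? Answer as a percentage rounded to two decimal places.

Brazil: (1 + 0.1350)/(1 + 0.0428) − 1 = 8.8416%
Chile: (1 + 0.0447)/(1 + 0.0611) − 1 = -1.5456%
Differential = 8.8416% − (-1.5456%) = 10.3871% → 10.39%.

10.39%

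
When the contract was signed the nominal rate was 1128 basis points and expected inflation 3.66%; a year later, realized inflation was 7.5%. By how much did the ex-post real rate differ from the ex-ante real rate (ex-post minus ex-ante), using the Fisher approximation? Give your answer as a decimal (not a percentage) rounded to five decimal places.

-0.03840

Ex-ante: 11.28% − 3.66% = 7.620%
Ex-post: 11.28% − 7.5% = 3.780%
Difference (ex-post − ex-ante) = -3.8400% → -0.03840.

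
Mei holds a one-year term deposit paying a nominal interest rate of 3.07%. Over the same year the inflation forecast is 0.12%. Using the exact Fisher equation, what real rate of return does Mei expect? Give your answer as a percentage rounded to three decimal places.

By the Fisher equation, 1 + r = (1 + i)/(1 + π).
1 + r = 1.03070 / 1.00120 = 1.0294646
r = 1.0294646 − 1 = 2.94646%, i.e. 2.946%.

2.946%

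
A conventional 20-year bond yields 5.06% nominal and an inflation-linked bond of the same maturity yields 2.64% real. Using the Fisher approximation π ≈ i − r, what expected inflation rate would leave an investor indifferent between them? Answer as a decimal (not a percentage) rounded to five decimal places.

0.02420

π ≈ i − r = 5.06% − 2.64% → 0.02420.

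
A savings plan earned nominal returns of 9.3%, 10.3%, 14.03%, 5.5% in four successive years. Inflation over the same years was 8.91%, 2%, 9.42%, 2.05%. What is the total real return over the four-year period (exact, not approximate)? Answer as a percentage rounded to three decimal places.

Nominal growth factor = 1.0930 × 1.1030 × 1.1403 × 1.0550 = 1.450331
Price-level growth factor = 1.0891 × 1.0200 × 1.0942 × 1.0205 = 1.240445
Real growth factor = 1.450331 / 1.240445 = 1.169202
Total real return = 1.169202 − 1 → 16.920%.

16.920%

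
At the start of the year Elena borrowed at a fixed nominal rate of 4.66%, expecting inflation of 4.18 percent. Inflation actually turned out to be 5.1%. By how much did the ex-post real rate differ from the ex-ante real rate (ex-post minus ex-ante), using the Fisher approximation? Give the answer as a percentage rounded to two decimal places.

-0.92%

Ex-ante: 4.66% − 4.18% = 0.480%
Ex-post: 4.66% − 5.1% = -0.440%
Difference (ex-post − ex-ante) = -0.9200% → -0.92%.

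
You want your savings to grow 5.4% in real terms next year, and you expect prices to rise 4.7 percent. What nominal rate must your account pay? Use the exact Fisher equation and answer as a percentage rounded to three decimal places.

10.354%

(1 + i) = (1 + r)(1 + π) = 1.05400 × 1.04700 = 1.103538
i = 1.103538 − 1, so the required nominal rate is 10.354%.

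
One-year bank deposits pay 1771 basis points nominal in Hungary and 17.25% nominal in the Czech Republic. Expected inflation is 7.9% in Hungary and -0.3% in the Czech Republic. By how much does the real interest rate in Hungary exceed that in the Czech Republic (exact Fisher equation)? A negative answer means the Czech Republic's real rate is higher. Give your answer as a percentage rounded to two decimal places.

-8.51%

Hungary: (1 + 0.1771)/(1 + 0.0790) − 1 = 9.0918%
The Czech Republic: (1 + 0.1725)/(1 − 0.0030) − 1 = 17.6028%
Differential = 9.0918% − 17.6028% = -8.5111% → -8.51%.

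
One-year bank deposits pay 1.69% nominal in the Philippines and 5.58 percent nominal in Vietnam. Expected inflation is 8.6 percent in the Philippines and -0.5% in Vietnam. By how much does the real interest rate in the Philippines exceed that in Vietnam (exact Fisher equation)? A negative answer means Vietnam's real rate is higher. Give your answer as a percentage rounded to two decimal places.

-12.47%

The Philippines: (1 + 0.0169)/(1 + 0.0860) − 1 = -6.3628%
Vietnam: (1 + 0.0558)/(1 − 0.0050) − 1 = 6.1106%
Differential = -6.3628% − 6.1106% = -12.4734% → -12.47%.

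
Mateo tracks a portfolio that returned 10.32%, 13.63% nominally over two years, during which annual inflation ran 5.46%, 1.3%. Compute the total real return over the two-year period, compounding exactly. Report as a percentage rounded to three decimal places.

17.341%

Compound the nominal returns: 1.1032 × 1.1363 = 1.253566.
Compound inflation: 1.0546 × 1.0130 = 1.068310.
Deflate: 1.253566 / 1.068310 = 1.173411.
Total real return = 1.173411 − 1 → 17.341%.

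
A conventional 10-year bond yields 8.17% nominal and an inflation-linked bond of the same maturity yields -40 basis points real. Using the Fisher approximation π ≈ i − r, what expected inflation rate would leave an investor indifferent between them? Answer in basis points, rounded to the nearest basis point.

π ≈ i − r = 8.17% − (-0.4%) → 857 basis points.

857 basis points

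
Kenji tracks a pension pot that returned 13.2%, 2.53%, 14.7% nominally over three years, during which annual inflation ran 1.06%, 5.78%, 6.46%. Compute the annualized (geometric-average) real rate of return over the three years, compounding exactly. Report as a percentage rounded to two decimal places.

5.37%

Nominal growth factor = 1.1320 × 1.0253 × 1.1470 = 1.33125362
Price-level growth factor = 1.0106 × 1.0578 × 1.0646 = 1.13807090
Real growth factor = 1.33125362 / 1.13807090 = 1.16974577
Annualized real rate = 1.16974577^(1/3) − 1 = 5.3652% → 5.37%.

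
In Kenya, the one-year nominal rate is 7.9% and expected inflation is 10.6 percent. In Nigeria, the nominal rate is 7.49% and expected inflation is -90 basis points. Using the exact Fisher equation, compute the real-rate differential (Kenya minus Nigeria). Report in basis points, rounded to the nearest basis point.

-1091 basis points

Kenya: (1 + 0.0790)/(1 + 0.1060) − 1 = -2.4412%
Nigeria: (1 + 0.0749)/(1 − 0.0090) − 1 = 8.4662%
Differential = -2.4412% − 8.4662% = -10.9074% → -1091 basis points.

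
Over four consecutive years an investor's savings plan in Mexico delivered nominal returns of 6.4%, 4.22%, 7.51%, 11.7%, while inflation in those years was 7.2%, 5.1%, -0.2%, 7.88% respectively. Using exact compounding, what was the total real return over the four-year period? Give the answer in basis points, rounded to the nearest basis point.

Nominal growth factor = 1.0640 × 1.0422 × 1.0751 × 1.1170 = 1.331664
Price-level growth factor = 1.0720 × 1.0510 × 0.9980 × 1.0788 = 1.213023
Real growth factor = 1.331664 / 1.213023 = 1.097806
Total real return = 1.097806 − 1 → 978 basis points.

978 basis points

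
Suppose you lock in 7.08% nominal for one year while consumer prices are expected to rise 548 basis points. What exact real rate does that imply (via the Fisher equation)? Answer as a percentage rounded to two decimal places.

1.52%

By the Fisher equation, 1 + r = (1 + i)/(1 + π).
1 + r = 1.07080 / 1.05480 = 1.015169
r = 1.015169 − 1 = 1.5169%, i.e. 1.52%.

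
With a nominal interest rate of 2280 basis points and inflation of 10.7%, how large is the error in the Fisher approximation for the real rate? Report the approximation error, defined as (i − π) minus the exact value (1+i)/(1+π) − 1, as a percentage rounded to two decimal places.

Approximate: r ≈ 22.800% − 10.700% = 12.1000%
Exact: (1 + 0.2280)/(1 + 0.1070) − 1 = 10.9304%
Error = 12.1000% − 10.9304% = 1.1696% → 1.17%.

1.17%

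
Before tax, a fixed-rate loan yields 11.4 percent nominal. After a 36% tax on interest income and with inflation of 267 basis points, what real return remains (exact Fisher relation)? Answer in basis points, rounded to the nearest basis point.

After-tax nominal return = 11.4% × (1 − 0.36) = 7.2960%.
1 + r = 1.07296 / 1.02670 = 1.045057
After-tax real rate = 1.045057 − 1 → 451 basis points.

451 basis points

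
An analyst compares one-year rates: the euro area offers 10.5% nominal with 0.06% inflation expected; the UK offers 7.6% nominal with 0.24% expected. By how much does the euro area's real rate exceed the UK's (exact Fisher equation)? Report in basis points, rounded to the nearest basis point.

The euro area: (1 + 0.1050)/(1 + 0.0006) − 1 = 10.4337%
The UK: (1 + 0.0760)/(1 + 0.0024) − 1 = 7.3424%
Differential = 10.4337% − 7.3424% = 3.0914% → 309 basis points.

309 basis points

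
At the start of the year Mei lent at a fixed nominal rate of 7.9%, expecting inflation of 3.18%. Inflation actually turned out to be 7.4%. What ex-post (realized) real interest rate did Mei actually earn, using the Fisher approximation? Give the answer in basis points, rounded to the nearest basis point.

50 basis points

Ex-post: 7.9% − 7.4% = 0.500%
So the realized real rate is 50 basis points.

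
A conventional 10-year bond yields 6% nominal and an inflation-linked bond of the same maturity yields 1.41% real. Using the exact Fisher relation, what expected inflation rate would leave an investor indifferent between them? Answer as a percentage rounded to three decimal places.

4.526%

(1 + π) = (1 + i)/(1 + r) = 1.06000 / 1.01410 = 1.045262
Break-even inflation = 1.045262 − 1 → 4.526%.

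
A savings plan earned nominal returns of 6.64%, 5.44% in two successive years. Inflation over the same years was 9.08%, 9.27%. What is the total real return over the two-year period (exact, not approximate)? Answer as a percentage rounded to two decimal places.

Nominal growth factor = 1.0664 × 1.0544 = 1.124412
Price-level growth factor = 1.0908 × 1.0927 = 1.191917
Real growth factor = 1.124412 / 1.191917 = 0.943364
Total real return = 0.943364 − 1 → -5.66%.

-5.66%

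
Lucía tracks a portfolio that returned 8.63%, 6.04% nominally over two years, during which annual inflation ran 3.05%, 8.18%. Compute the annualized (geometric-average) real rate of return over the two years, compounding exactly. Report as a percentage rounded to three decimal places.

1.651%

Nominal growth factor = 1.0863 × 1.0604 = 1.15191252
Price-level growth factor = 1.0305 × 1.0818 = 1.11479490
Real growth factor = 1.15191252 / 1.11479490 = 1.03329547
Annualized real rate = 1.03329547^(1/2) − 1 = 1.6511% → 1.651%.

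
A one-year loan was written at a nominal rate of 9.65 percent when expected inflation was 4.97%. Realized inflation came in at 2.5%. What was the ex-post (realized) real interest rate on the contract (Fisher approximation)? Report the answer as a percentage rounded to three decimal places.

7.150%

Ex-post: 9.65% − 2.5% = 7.150%
So the realized real rate is 7.150%.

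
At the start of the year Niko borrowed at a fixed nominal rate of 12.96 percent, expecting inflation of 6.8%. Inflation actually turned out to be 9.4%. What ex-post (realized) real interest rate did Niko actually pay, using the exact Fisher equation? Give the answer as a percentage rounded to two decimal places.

Ex-post: (1 + 0.1296)/(1 + 0.0940) − 1 = 3.2541%
So the realized real rate is 3.25%.

3.25%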